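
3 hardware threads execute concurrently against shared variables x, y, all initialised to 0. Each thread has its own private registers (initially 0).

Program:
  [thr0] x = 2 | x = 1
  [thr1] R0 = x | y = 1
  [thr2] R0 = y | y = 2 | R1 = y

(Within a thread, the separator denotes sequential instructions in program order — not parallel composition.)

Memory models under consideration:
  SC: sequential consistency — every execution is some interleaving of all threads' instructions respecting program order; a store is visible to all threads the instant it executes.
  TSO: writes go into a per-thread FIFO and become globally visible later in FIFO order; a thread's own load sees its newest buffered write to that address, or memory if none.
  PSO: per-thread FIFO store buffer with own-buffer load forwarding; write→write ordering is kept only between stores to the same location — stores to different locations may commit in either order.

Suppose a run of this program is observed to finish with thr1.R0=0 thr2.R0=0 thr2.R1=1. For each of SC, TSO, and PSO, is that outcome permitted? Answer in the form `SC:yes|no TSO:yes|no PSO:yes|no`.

outcome vector order: (thr1.R0,thr2.R0,thr2.R1)
SC (9): 001; 002; 012; 101; 102; 112; 201; 202; 212
TSO (9): 001; 002; 012; 101; 102; 112; 201; 202; 212
PSO (9): 001; 002; 012; 101; 102; 112; 201; 202; 212
target 001 ∈ {SC,TSO,PSO}

SC:yes TSO:yes PSO:yes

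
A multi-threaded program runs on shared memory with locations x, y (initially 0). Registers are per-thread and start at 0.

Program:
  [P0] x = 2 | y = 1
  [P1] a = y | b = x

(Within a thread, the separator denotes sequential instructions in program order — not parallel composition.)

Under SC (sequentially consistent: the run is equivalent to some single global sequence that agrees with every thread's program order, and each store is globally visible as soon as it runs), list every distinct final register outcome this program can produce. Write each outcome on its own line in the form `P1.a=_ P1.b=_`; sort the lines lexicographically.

outcome vector order: (P1.a,P1.b)
|SC outcomes| = 3

P1.a=0 P1.b=0
P1.a=0 P1.b=2
P1.a=1 P1.b=2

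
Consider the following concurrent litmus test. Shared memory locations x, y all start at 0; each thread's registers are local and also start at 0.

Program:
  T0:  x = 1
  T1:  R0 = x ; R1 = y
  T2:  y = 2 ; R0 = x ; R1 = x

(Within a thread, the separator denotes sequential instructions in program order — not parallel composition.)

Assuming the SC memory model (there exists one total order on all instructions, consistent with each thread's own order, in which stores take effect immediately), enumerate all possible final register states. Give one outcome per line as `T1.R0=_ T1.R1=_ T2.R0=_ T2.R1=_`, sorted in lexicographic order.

T1.R0=0 T1.R1=0 T2.R0=0 T2.R1=0
T1.R0=0 T1.R1=0 T2.R0=0 T2.R1=1
T1.R0=0 T1.R1=0 T2.R0=1 T2.R1=1
T1.R0=0 T1.R1=2 T2.R0=0 T2.R1=0
T1.R0=0 T1.R1=2 T2.R0=0 T2.R1=1
T1.R0=0 T1.R1=2 T2.R0=1 T2.R1=1
T1.R0=1 T1.R1=0 T2.R0=1 T2.R1=1
T1.R0=1 T1.R1=2 T2.R0=0 T2.R1=0
T1.R0=1 T1.R1=2 T2.R0=0 T2.R1=1
T1.R0=1 T1.R1=2 T2.R0=1 T2.R1=1

outcome vector order: (T1.R0,T1.R1,T2.R0,T2.R1)
|SC outcomes| = 10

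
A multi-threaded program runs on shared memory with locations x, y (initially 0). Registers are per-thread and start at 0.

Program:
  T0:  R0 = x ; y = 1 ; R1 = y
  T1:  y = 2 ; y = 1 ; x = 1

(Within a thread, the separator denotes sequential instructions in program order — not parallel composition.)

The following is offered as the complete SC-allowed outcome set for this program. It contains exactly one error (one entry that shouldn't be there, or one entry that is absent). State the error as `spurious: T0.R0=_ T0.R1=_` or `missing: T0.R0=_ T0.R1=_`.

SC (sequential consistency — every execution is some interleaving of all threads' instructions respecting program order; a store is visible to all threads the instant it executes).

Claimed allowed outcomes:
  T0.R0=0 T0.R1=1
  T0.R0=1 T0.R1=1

outcome vector order: (T0.R0,T0.R1)
SC: 3 outcomes — {(0,1); (0,2); (1,1)}
SC∖claimed = {(0,2)}

missing: T0.R0=0 T0.R1=2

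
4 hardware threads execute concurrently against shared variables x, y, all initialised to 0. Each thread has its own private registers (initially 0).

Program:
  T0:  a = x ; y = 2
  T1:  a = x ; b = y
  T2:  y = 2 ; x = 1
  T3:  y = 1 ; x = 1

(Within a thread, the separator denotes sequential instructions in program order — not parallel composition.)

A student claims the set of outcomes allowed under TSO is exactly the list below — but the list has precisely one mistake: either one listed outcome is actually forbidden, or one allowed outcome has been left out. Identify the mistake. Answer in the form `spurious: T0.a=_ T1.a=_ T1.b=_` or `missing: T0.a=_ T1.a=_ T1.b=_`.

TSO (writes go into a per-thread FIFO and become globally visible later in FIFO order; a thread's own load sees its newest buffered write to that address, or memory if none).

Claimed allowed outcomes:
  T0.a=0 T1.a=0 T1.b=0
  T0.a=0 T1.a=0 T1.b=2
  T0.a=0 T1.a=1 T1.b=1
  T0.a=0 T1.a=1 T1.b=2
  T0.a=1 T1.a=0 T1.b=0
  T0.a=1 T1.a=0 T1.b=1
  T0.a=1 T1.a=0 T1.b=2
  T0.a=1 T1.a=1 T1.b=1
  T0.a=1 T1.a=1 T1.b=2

missing: T0.a=0 T1.a=0 T1.b=1

outcome vector order: (T0.a,T1.a,T1.b)
TSO: 10 outcomes — {<0 0 0>; <0 0 1>; <0 0 2>; <0 1 1>; <0 1 2>; <1 0 0>; <1 0 1>; <1 0 2>; <1 1 1>; <1 1 2>}
TSO∖claimed = {<0 0 1>}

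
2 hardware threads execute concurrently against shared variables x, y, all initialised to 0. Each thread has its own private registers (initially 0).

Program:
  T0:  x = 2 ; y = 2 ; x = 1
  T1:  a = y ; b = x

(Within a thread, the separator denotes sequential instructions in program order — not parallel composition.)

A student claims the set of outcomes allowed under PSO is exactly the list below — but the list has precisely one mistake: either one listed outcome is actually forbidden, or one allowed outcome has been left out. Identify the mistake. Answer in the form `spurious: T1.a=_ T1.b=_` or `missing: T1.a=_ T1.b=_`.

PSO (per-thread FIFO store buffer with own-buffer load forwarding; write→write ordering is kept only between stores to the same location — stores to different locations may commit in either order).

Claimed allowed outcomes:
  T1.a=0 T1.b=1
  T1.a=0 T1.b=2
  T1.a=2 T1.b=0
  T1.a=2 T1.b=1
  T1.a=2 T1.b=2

outcome vector order: (T1.a,T1.b)
under PSO → (0,0) (0,1) (0,2) (2,0) (2,1) (2,2)
PSO∖claimed = {(0,0)}

missing: T1.a=0 T1.b=0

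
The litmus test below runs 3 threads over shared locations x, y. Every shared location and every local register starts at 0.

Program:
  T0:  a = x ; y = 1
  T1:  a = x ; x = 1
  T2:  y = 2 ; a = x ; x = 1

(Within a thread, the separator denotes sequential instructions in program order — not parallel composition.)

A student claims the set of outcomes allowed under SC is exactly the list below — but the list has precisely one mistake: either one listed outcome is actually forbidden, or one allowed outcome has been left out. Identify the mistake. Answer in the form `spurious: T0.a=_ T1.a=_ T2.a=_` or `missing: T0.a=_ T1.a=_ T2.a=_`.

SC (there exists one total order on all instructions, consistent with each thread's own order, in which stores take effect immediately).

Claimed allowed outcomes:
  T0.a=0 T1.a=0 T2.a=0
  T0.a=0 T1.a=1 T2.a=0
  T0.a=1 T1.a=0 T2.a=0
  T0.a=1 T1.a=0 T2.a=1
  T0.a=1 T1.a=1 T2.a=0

outcome vector order: (T0.a,T1.a,T2.a)
under SC → <0 0 0> <0 0 1> <0 1 0> <1 0 0> <1 0 1> <1 1 0>
SC∖claimed = {<0 0 1>}

missing: T0.a=0 T1.a=0 T2.a=1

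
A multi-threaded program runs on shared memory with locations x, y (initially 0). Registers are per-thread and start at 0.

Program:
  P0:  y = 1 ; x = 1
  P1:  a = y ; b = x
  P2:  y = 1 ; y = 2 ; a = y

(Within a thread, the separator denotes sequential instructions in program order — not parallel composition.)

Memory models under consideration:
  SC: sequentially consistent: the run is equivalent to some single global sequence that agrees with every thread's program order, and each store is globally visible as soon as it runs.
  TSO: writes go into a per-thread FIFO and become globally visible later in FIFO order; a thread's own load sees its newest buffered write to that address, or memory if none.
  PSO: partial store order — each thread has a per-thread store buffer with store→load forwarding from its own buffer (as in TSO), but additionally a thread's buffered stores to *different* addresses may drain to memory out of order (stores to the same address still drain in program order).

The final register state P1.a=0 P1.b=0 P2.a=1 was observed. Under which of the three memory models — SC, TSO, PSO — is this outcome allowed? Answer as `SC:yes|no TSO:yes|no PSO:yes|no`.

SC:yes TSO:yes PSO:yes

outcome vector order: (P1.a,P1.b,P2.a)
SC: 12 outcomes — {<0 0 1>, <0 0 2>, <0 1 1>, <0 1 2>, <1 0 1>, <1 0 2>, <1 1 1>, <1 1 2>, <2 0 1>, <2 0 2>, <2 1 1>, <2 1 2>}
TSO: 12 outcomes — {<0 0 1>, <0 0 2>, <0 1 1>, <0 1 2>, <1 0 1>, <1 0 2>, <1 1 1>, <1 1 2>, <2 0 1>, <2 0 2>, <2 1 1>, <2 1 2>}
PSO: 12 outcomes — {<0 0 1>, <0 0 2>, <0 1 1>, <0 1 2>, <1 0 1>, <1 0 2>, <1 1 1>, <1 1 2>, <2 0 1>, <2 0 2>, <2 1 1>, <2 1 2>}
target <0 0 1> ∈ {SC,TSO,PSO}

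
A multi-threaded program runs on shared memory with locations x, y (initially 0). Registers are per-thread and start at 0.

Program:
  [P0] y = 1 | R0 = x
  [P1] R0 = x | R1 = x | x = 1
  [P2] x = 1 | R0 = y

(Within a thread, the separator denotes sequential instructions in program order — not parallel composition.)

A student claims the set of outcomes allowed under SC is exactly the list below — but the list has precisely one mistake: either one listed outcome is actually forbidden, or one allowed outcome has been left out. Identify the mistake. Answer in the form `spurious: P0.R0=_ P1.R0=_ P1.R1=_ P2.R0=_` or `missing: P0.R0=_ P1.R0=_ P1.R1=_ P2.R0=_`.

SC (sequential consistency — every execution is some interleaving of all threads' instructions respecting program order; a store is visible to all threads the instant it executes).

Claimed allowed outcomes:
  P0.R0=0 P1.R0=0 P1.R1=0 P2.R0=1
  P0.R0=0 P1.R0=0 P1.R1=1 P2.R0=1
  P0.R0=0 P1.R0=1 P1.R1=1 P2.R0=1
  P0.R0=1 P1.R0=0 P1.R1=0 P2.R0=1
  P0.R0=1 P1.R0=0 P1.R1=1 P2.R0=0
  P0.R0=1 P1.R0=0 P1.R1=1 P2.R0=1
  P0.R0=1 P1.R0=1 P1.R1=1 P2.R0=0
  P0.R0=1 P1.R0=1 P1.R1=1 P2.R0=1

missing: P0.R0=1 P1.R0=0 P1.R1=0 P2.R0=0

outcome vector order: (P0.R0,P1.R0,P1.R1,P2.R0)
under SC → (0,0,0,1); (0,0,1,1); (0,1,1,1); (1,0,0,0); (1,0,0,1); (1,0,1,0); (1,0,1,1); (1,1,1,0); (1,1,1,1)
SC∖claimed = {(1,0,0,0)}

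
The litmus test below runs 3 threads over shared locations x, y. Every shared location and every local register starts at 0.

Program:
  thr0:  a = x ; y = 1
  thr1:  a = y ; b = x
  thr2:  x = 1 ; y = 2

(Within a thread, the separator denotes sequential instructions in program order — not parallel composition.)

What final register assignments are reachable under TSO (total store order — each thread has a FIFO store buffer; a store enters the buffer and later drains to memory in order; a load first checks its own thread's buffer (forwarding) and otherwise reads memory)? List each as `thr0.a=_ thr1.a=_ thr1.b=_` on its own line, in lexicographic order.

thr0.a=0 thr1.a=0 thr1.b=0
thr0.a=0 thr1.a=0 thr1.b=1
thr0.a=0 thr1.a=1 thr1.b=0
thr0.a=0 thr1.a=1 thr1.b=1
thr0.a=0 thr1.a=2 thr1.b=1
thr0.a=1 thr1.a=0 thr1.b=0
thr0.a=1 thr1.a=0 thr1.b=1
thr0.a=1 thr1.a=1 thr1.b=1
thr0.a=1 thr1.a=2 thr1.b=1

outcome vector order: (thr0.a,thr1.a,thr1.b)
|TSO outcomes| = 9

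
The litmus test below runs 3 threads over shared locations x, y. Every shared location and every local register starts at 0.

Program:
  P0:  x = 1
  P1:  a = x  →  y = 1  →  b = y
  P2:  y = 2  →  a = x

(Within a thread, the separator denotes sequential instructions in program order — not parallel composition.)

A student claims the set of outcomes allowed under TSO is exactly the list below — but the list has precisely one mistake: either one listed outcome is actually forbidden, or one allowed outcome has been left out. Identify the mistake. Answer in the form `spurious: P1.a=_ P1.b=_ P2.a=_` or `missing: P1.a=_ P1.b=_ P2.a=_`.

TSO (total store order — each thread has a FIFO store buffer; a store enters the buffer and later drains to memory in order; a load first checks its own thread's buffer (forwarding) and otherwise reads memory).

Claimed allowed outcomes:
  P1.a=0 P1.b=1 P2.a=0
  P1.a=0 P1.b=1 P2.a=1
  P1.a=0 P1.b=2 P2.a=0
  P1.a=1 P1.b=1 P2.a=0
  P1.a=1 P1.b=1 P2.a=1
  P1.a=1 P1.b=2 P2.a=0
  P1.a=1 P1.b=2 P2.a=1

outcome vector order: (P1.a,P1.b,P2.a)
TSO (8): 0/1/0; 0/1/1; 0/2/0; 0/2/1; 1/1/0; 1/1/1; 1/2/0; 1/2/1
TSO∖claimed = {0/2/1}

missing: P1.a=0 P1.b=2 P2.a=1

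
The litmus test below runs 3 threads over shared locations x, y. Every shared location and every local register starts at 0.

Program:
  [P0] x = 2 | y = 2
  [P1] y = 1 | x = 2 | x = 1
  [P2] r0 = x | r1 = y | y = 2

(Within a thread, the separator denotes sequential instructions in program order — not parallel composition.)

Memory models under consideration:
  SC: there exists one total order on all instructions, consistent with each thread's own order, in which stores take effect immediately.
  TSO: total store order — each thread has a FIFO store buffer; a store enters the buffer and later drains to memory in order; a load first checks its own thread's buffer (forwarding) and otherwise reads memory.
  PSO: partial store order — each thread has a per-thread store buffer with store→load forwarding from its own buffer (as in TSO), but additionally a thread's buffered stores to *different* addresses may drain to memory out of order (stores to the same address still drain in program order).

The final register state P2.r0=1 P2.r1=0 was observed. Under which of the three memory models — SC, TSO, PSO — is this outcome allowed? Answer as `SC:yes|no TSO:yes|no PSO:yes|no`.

outcome vector order: (P2.r0,P2.r1)
SC: 8 outcomes — {(0,0) (0,1) (0,2) (1,1) (1,2) (2,0) (2,1) (2,2)}
TSO: 8 outcomes — {(0,0) (0,1) (0,2) (1,1) (1,2) (2,0) (2,1) (2,2)}
PSO: 9 outcomes — {(0,0) (0,1) (0,2) (1,0) (1,1) (1,2) (2,0) (2,1) (2,2)}
target (1,0) ∈ {PSO}

SC:no TSO:no PSO:yes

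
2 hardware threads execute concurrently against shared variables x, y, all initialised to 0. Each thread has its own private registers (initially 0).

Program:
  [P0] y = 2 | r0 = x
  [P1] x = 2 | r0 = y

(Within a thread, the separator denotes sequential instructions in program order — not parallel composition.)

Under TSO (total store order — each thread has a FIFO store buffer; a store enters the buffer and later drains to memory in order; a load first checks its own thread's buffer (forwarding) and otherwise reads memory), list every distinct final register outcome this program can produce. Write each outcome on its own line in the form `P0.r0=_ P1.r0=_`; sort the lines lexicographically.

P0.r0=0 P1.r0=0
P0.r0=0 P1.r0=2
P0.r0=2 P1.r0=0
P0.r0=2 P1.r0=2

outcome vector order: (P0.r0,P1.r0)
|TSO outcomes| = 4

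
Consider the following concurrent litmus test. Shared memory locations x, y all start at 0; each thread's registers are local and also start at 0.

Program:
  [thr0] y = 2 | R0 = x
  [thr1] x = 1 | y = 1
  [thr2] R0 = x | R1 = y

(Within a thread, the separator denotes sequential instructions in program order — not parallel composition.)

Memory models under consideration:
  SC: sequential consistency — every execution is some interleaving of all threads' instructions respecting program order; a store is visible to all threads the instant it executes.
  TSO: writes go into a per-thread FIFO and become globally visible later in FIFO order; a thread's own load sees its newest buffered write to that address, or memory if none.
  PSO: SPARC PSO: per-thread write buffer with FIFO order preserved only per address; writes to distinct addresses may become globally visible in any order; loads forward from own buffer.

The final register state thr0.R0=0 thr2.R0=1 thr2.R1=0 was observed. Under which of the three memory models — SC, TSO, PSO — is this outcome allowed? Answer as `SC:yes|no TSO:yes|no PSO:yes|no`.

outcome vector order: (thr0.R0,thr2.R0,thr2.R1)
under SC → 0/0/0; 0/0/1; 0/0/2; 0/1/1; 0/1/2; 1/0/0; 1/0/1; 1/0/2; 1/1/0; 1/1/1; 1/1/2
under TSO → 0/0/0; 0/0/1; 0/0/2; 0/1/0; 0/1/1; 0/1/2; 1/0/0; 1/0/1; 1/0/2; 1/1/0; 1/1/1; 1/1/2
under PSO → 0/0/0; 0/0/1; 0/0/2; 0/1/0; 0/1/1; 0/1/2; 1/0/0; 1/0/1; 1/0/2; 1/1/0; 1/1/1; 1/1/2
target 0/1/0 ∈ {TSO,PSO}

SC:no TSO:yes PSO:yes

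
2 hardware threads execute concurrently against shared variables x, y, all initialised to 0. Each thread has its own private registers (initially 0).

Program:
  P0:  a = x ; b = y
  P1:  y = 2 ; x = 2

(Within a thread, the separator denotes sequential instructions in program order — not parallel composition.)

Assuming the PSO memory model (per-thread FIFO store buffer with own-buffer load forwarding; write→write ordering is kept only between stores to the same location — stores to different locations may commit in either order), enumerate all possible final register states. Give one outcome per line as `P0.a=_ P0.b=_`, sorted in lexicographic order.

outcome vector order: (P0.a,P0.b)
|PSO outcomes| = 4

P0.a=0 P0.b=0
P0.a=0 P0.b=2
P0.a=2 P0.b=0
P0.a=2 P0.b=2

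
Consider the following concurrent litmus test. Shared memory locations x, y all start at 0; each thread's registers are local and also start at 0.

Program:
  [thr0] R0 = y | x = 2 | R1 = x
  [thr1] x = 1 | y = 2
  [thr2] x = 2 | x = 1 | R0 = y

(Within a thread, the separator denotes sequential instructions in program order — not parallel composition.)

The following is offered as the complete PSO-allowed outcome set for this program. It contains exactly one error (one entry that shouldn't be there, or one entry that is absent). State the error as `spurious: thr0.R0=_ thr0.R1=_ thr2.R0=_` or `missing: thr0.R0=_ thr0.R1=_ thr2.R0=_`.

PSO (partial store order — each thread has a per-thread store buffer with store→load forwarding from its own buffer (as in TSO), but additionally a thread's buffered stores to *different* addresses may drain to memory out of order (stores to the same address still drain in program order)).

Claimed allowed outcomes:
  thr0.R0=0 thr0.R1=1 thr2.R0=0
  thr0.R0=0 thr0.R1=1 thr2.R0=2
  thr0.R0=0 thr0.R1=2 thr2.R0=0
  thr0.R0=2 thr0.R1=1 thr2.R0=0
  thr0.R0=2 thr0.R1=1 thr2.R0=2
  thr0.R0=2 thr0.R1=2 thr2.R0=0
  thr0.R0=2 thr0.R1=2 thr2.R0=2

missing: thr0.R0=0 thr0.R1=2 thr2.R0=2

outcome vector order: (thr0.R0,thr0.R1,thr2.R0)
PSO: 8 outcomes — {0/1/0, 0/1/2, 0/2/0, 0/2/2, 2/1/0, 2/1/2, 2/2/0, 2/2/2}
PSO∖claimed = {0/2/2}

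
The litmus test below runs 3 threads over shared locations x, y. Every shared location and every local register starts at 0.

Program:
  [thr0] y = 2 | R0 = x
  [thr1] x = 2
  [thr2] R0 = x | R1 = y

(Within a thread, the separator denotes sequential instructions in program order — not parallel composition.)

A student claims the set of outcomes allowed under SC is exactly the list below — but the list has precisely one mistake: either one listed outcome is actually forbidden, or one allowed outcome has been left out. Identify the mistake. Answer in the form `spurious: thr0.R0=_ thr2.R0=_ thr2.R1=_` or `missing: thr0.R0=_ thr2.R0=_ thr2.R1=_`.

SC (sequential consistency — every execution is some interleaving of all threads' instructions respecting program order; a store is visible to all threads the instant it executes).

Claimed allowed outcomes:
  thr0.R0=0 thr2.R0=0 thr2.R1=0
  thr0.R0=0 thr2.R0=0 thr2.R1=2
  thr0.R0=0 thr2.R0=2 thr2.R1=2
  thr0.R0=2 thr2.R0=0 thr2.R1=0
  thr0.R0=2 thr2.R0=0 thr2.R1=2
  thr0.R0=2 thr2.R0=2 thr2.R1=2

outcome vector order: (thr0.R0,thr2.R0,thr2.R1)
[SC] allowed = {0/0/0, 0/0/2, 0/2/2, 2/0/0, 2/0/2, 2/2/0, 2/2/2}
SC∖claimed = {2/2/0}

missing: thr0.R0=2 thr2.R0=2 thr2.R1=0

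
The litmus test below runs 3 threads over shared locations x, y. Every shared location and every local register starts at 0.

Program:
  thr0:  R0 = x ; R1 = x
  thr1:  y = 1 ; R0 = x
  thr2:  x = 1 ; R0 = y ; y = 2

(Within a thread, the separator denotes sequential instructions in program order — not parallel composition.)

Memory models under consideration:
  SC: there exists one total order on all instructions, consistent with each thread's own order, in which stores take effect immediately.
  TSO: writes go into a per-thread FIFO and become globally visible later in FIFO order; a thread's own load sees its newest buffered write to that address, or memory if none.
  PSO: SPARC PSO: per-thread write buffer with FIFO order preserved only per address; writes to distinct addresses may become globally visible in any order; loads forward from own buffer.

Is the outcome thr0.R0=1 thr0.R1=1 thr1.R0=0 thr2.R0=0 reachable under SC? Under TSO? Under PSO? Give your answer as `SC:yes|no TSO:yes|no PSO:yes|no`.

SC:no TSO:yes PSO:yes

outcome vector order: (thr0.R0,thr0.R1,thr1.R0,thr2.R0)
under SC → 0/0/0/1, 0/0/1/0, 0/0/1/1, 0/1/0/1, 0/1/1/0, 0/1/1/1, 1/1/0/1, 1/1/1/0, 1/1/1/1
under TSO → 0/0/0/0, 0/0/0/1, 0/0/1/0, 0/0/1/1, 0/1/0/0, 0/1/0/1, 0/1/1/0, 0/1/1/1, 1/1/0/0, 1/1/0/1, 1/1/1/0, 1/1/1/1
under PSO → 0/0/0/0, 0/0/0/1, 0/0/1/0, 0/0/1/1, 0/1/0/0, 0/1/0/1, 0/1/1/0, 0/1/1/1, 1/1/0/0, 1/1/0/1, 1/1/1/0, 1/1/1/1
target 1/1/0/0 ∈ {TSO,PSO}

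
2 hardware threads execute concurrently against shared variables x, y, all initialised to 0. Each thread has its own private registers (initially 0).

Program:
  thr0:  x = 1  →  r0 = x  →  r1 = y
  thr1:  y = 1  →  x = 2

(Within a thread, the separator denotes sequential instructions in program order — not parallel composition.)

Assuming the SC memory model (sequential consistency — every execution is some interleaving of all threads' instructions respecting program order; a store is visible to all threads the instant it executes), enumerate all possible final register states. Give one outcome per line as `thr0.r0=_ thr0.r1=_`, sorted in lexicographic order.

outcome vector order: (thr0.r0,thr0.r1)
|SC outcomes| = 3

thr0.r0=1 thr0.r1=0
thr0.r0=1 thr0.r1=1
thr0.r0=2 thr0.r1=1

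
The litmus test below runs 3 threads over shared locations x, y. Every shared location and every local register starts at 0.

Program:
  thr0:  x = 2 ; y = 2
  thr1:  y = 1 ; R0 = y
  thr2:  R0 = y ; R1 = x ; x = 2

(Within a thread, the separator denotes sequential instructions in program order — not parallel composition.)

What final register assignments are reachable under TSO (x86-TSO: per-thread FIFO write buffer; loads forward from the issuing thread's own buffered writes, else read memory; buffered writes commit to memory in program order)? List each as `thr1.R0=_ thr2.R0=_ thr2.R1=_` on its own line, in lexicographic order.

thr1.R0=1 thr2.R0=0 thr2.R1=0
thr1.R0=1 thr2.R0=0 thr2.R1=2
thr1.R0=1 thr2.R0=1 thr2.R1=0
thr1.R0=1 thr2.R0=1 thr2.R1=2
thr1.R0=1 thr2.R0=2 thr2.R1=2
thr1.R0=2 thr2.R0=0 thr2.R1=0
thr1.R0=2 thr2.R0=0 thr2.R1=2
thr1.R0=2 thr2.R0=1 thr2.R1=0
thr1.R0=2 thr2.R0=1 thr2.R1=2
thr1.R0=2 thr2.R0=2 thr2.R1=2

outcome vector order: (thr1.R0,thr2.R0,thr2.R1)
|TSO outcomes| = 10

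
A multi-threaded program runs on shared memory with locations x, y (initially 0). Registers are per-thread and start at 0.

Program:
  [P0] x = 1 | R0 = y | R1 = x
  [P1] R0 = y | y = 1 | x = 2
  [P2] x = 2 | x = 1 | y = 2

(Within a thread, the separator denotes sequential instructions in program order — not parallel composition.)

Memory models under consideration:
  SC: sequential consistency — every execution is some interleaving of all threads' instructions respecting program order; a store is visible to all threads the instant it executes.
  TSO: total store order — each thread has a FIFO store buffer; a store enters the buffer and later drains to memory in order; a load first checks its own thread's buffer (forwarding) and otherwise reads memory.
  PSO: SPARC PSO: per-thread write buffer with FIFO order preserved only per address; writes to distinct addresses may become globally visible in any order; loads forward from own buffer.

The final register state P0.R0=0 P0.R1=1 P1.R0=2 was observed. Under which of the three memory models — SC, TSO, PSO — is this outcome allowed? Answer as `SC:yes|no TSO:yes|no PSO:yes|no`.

SC:yes TSO:yes PSO:yes

outcome vector order: (P0.R0,P0.R1,P1.R0)
under SC → 0/1/0 0/1/2 0/2/0 0/2/2 1/1/0 1/1/2 1/2/0 1/2/2 2/1/0 2/1/2 2/2/0 2/2/2
under TSO → 0/1/0 0/1/2 0/2/0 0/2/2 1/1/0 1/1/2 1/2/0 1/2/2 2/1/0 2/1/2 2/2/0 2/2/2
under PSO → 0/1/0 0/1/2 0/2/0 0/2/2 1/1/0 1/1/2 1/2/0 1/2/2 2/1/0 2/1/2 2/2/0 2/2/2
target 0/1/2 ∈ {SC,TSO,PSO}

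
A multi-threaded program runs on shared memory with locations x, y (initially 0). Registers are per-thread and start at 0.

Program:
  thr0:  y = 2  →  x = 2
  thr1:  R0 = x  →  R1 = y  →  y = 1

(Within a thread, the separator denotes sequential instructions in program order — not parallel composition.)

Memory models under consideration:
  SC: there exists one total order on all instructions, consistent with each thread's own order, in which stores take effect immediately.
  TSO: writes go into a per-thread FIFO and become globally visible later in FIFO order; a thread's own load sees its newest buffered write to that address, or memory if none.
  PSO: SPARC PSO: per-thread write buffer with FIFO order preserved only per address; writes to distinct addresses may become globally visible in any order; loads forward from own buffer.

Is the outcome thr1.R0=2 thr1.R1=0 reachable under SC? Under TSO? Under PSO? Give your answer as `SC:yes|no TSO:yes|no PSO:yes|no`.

SC:no TSO:no PSO:yes

outcome vector order: (thr1.R0,thr1.R1)
under SC → 0/0, 0/2, 2/2
under TSO → 0/0, 0/2, 2/2
under PSO → 0/0, 0/2, 2/0, 2/2
target 2/0 ∈ {PSO}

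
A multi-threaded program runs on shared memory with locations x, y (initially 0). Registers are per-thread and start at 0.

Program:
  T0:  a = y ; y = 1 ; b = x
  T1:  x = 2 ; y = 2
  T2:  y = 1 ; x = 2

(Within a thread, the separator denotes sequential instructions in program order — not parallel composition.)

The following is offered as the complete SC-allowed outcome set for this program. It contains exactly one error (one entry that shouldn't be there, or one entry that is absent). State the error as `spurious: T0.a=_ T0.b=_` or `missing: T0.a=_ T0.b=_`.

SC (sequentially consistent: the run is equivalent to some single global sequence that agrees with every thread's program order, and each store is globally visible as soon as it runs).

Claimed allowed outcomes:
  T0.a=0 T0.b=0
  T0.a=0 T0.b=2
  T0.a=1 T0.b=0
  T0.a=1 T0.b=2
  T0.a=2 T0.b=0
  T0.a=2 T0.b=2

spurious: T0.a=2 T0.b=0

outcome vector order: (T0.a,T0.b)
SC: 5 outcomes — {(0,0); (0,2); (1,0); (1,2); (2,2)}
claimed∖SC = {(2,0)}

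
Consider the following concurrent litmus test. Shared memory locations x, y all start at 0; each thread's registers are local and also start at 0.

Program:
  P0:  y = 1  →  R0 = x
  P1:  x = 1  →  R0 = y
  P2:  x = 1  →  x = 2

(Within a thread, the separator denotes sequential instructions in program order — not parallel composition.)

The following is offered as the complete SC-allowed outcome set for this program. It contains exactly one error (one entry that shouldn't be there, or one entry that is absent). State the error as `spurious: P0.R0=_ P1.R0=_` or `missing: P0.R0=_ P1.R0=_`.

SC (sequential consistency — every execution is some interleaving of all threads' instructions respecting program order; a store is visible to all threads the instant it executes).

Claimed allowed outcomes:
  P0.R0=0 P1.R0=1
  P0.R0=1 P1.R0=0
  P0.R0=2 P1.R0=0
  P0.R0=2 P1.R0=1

outcome vector order: (P0.R0,P1.R0)
SC (5): 0/1 1/0 1/1 2/0 2/1
SC∖claimed = {1/1}

missing: P0.R0=1 P1.R0=1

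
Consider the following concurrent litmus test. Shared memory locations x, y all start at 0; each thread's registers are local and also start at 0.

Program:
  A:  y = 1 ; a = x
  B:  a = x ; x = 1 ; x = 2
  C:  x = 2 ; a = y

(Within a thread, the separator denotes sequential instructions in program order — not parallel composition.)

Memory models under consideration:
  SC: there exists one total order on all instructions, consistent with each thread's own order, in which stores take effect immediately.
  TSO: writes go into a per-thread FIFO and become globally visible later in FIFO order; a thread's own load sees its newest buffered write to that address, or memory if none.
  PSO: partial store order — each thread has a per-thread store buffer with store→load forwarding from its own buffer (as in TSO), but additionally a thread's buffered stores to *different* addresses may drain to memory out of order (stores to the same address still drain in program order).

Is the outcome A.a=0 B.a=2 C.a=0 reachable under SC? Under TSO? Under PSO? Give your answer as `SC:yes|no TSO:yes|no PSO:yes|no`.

outcome vector order: (A.a,B.a,C.a)
SC (10): 001 021 100 101 120 121 200 201 220 221
TSO (12): 000 001 020 021 100 101 120 121 200 201 220 221
PSO (12): 000 001 020 021 100 101 120 121 200 201 220 221
target 020 ∈ {TSO,PSO}

SC:no TSO:yes PSO:yes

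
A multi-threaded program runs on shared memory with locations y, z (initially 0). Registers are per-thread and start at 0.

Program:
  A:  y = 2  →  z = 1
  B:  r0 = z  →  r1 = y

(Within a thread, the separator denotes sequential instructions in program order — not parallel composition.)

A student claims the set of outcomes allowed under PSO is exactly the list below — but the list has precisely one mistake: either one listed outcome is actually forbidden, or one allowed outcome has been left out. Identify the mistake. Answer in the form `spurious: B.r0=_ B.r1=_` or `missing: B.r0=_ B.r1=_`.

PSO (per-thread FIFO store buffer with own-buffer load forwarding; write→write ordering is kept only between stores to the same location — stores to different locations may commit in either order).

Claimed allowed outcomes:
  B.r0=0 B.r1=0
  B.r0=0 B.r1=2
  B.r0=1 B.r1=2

missing: B.r0=1 B.r1=0

outcome vector order: (B.r0,B.r1)
PSO: 4 outcomes — {00 02 10 12}
PSO∖claimed = {10}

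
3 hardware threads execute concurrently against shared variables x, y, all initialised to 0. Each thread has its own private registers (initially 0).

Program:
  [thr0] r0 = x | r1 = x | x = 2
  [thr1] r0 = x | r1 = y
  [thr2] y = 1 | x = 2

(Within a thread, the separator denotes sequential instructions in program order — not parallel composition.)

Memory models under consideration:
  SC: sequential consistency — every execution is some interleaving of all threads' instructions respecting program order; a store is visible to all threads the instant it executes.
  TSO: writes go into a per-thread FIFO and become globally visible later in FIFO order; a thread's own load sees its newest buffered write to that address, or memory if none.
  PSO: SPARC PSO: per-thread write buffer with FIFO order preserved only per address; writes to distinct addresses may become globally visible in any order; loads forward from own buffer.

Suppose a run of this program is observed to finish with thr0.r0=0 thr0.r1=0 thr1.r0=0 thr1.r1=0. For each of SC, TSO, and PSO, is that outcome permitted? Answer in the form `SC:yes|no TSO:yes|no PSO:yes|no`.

SC:yes TSO:yes PSO:yes

outcome vector order: (thr0.r0,thr0.r1,thr1.r0,thr1.r1)
[SC] allowed = {(0,0,0,0) (0,0,0,1) (0,0,2,0) (0,0,2,1) (0,2,0,0) (0,2,0,1) (0,2,2,1) (2,2,0,0) (2,2,0,1) (2,2,2,1)}
[TSO] allowed = {(0,0,0,0) (0,0,0,1) (0,0,2,0) (0,0,2,1) (0,2,0,0) (0,2,0,1) (0,2,2,1) (2,2,0,0) (2,2,0,1) (2,2,2,1)}
[PSO] allowed = {(0,0,0,0) (0,0,0,1) (0,0,2,0) (0,0,2,1) (0,2,0,0) (0,2,0,1) (0,2,2,0) (0,2,2,1) (2,2,0,0) (2,2,0,1) (2,2,2,0) (2,2,2,1)}
target (0,0,0,0) ∈ {SC,TSO,PSO}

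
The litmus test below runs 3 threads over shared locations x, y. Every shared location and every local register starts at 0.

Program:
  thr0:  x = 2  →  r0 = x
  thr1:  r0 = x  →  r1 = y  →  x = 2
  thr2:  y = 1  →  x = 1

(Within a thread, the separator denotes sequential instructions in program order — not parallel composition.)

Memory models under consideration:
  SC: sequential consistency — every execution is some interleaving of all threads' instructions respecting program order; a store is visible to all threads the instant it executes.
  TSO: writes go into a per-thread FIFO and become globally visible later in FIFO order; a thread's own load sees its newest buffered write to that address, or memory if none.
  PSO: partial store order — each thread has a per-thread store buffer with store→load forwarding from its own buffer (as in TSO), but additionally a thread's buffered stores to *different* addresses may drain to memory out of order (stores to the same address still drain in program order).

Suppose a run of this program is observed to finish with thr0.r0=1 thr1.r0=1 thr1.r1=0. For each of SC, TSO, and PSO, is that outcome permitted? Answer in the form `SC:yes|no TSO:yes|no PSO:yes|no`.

outcome vector order: (thr0.r0,thr1.r0,thr1.r1)
SC (10): 1/0/0 1/0/1 1/1/1 1/2/0 1/2/1 2/0/0 2/0/1 2/1/1 2/2/0 2/2/1
TSO (10): 1/0/0 1/0/1 1/1/1 1/2/0 1/2/1 2/0/0 2/0/1 2/1/1 2/2/0 2/2/1
PSO (12): 1/0/0 1/0/1 1/1/0 1/1/1 1/2/0 1/2/1 2/0/0 2/0/1 2/1/0 2/1/1 2/2/0 2/2/1
target 1/1/0 ∈ {PSO}

SC:no TSO:no PSO:yes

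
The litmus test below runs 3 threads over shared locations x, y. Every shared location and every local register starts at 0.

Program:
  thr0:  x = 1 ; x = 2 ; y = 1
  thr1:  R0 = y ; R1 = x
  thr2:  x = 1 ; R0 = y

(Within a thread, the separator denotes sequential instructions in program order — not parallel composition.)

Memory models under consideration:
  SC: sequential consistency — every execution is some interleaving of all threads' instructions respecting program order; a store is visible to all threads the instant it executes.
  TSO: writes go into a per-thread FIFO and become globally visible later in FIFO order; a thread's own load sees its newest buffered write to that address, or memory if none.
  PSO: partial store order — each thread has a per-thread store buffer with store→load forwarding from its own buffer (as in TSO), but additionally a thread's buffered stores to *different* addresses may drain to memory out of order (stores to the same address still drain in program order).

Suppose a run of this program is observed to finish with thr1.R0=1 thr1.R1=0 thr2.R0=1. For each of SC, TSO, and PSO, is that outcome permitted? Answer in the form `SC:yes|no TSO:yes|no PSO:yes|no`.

outcome vector order: (thr1.R0,thr1.R1,thr2.R0)
SC: 10 outcomes — {000 001 010 011 020 021 110 111 120 121}
TSO: 10 outcomes — {000 001 010 011 020 021 110 111 120 121}
PSO: 12 outcomes — {000 001 010 011 020 021 100 101 110 111 120 121}
target 101 ∈ {PSO}

SC:no TSO:no PSO:yes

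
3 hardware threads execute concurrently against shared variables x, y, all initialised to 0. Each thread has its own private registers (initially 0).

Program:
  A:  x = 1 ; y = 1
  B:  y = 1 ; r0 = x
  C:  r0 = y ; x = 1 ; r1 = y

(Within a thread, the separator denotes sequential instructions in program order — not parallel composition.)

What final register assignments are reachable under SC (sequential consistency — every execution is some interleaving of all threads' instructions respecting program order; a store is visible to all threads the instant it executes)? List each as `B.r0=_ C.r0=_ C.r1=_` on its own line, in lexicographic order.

B.r0=0 C.r0=0 C.r1=1
B.r0=0 C.r0=1 C.r1=1
B.r0=1 C.r0=0 C.r1=0
B.r0=1 C.r0=0 C.r1=1
B.r0=1 C.r0=1 C.r1=1

outcome vector order: (B.r0,C.r0,C.r1)
|SC outcomes| = 5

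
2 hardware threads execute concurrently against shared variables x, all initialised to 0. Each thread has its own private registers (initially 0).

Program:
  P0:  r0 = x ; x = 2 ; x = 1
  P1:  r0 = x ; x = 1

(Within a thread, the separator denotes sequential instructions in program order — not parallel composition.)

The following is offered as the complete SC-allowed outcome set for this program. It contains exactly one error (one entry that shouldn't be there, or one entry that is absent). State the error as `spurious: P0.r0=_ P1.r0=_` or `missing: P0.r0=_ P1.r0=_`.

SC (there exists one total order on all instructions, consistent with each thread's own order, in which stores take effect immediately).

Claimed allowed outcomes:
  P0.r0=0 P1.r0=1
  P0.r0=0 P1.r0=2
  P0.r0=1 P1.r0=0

missing: P0.r0=0 P1.r0=0

outcome vector order: (P0.r0,P1.r0)
[SC] allowed = {<0 0>, <0 1>, <0 2>, <1 0>}
SC∖claimed = {<0 0>}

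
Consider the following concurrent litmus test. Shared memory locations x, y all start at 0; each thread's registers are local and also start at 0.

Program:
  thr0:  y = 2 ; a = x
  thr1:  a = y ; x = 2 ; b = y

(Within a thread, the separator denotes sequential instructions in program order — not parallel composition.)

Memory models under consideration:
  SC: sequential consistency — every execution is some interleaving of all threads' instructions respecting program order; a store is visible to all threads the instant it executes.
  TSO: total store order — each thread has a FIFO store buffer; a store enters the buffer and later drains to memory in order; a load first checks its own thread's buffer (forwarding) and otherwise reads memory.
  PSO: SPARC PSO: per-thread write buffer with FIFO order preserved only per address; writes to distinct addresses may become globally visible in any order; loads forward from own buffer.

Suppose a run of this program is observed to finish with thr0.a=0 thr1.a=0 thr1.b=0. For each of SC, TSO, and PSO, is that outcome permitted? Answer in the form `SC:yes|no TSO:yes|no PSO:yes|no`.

outcome vector order: (thr0.a,thr1.a,thr1.b)
SC: 5 outcomes — {0/0/2, 0/2/2, 2/0/0, 2/0/2, 2/2/2}
TSO: 6 outcomes — {0/0/0, 0/0/2, 0/2/2, 2/0/0, 2/0/2, 2/2/2}
PSO: 6 outcomes — {0/0/0, 0/0/2, 0/2/2, 2/0/0, 2/0/2, 2/2/2}
target 0/0/0 ∈ {TSO,PSO}

SC:no TSO:yes PSO:yes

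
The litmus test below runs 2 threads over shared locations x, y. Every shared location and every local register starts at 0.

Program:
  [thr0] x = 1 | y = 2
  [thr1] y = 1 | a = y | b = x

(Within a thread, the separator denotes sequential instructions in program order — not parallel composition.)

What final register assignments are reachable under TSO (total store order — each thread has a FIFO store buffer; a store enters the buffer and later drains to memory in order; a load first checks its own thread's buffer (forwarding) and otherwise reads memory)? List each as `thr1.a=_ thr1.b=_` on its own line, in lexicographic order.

thr1.a=1 thr1.b=0
thr1.a=1 thr1.b=1
thr1.a=2 thr1.b=1

outcome vector order: (thr1.a,thr1.b)
|TSO outcomes| = 3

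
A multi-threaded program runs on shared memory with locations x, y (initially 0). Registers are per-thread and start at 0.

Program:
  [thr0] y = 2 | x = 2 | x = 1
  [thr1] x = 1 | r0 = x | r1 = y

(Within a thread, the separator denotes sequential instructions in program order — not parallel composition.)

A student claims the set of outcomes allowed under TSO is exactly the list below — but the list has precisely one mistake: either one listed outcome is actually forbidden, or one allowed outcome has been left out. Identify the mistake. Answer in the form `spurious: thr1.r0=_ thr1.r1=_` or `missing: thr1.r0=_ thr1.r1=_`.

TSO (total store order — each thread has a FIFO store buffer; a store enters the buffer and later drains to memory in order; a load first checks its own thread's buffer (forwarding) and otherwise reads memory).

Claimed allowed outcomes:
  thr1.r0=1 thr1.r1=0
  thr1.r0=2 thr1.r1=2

outcome vector order: (thr1.r0,thr1.r1)
TSO (3): 10; 12; 22
TSO∖claimed = {12}

missing: thr1.r0=1 thr1.r1=2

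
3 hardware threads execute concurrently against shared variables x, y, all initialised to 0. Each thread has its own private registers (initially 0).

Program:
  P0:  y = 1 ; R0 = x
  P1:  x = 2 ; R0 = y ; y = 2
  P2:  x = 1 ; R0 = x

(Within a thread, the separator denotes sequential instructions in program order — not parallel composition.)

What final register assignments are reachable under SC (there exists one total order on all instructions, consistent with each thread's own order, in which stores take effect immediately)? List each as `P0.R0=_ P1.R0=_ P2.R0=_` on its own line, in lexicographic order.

P0.R0=0 P1.R0=1 P2.R0=1
P0.R0=0 P1.R0=1 P2.R0=2
P0.R0=1 P1.R0=0 P2.R0=1
P0.R0=1 P1.R0=1 P2.R0=1
P0.R0=1 P1.R0=1 P2.R0=2
P0.R0=2 P1.R0=0 P2.R0=1
P0.R0=2 P1.R0=0 P2.R0=2
P0.R0=2 P1.R0=1 P2.R0=1
P0.R0=2 P1.R0=1 P2.R0=2

outcome vector order: (P0.R0,P1.R0,P2.R0)
|SC outcomes| = 9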